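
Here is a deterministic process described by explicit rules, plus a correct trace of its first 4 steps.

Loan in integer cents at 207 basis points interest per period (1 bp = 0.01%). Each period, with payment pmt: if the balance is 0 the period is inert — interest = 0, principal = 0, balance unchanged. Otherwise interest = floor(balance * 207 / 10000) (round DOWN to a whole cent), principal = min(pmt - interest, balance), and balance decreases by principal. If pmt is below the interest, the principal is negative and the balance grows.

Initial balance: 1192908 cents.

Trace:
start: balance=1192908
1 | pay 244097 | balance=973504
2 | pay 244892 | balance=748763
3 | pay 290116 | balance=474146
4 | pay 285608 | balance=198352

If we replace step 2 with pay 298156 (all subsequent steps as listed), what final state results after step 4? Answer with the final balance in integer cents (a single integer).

(re-executing from step 2 with the substitution; state before step 2: balance=973504)
2 | pay 298156 | balance=695499
3 | pay 290116 | balance=419779
4 | pay 285608 | balance=142860

142860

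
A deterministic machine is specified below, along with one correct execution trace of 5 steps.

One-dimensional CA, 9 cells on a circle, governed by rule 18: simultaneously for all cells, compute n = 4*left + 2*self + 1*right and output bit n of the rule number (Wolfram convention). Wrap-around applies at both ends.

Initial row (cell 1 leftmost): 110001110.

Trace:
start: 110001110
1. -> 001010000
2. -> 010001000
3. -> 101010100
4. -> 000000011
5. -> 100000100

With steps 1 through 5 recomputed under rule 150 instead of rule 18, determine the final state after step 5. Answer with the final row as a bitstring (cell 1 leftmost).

110010011

(re-executing steps 1..5 under rule 150; state before step 1: 110001110)
1. -> 001010100
2. -> 011010110
3. -> 100010001
4. -> 010111010
5. -> 110010011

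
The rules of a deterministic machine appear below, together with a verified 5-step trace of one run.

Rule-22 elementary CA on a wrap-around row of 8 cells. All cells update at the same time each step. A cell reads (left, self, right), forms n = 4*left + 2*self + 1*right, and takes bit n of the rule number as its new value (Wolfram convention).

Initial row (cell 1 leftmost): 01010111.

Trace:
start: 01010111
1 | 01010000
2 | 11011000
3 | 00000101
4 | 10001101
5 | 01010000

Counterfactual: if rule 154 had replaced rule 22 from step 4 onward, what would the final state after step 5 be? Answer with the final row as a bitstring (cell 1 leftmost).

(re-executing steps 4..5 under rule 154; state before step 4: 00000101)
4 | 10001000
5 | 01010101

01010101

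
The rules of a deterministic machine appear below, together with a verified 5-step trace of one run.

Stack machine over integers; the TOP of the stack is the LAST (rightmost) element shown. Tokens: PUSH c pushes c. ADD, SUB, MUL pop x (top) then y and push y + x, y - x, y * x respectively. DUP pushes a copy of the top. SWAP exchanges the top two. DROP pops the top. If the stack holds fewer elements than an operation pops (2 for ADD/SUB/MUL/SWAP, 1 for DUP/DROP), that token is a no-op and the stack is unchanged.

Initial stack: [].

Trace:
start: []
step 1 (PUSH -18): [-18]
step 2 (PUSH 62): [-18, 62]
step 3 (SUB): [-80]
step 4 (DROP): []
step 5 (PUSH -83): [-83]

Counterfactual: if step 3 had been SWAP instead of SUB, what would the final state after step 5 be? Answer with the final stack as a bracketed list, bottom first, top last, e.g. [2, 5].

[62, -83]

(re-executing from step 3 with the substitution; state before step 3: [-18, 62])
step 3 (SWAP): [62, -18]
step 4 (DROP): [62]
step 5 (PUSH -83): [62, -83]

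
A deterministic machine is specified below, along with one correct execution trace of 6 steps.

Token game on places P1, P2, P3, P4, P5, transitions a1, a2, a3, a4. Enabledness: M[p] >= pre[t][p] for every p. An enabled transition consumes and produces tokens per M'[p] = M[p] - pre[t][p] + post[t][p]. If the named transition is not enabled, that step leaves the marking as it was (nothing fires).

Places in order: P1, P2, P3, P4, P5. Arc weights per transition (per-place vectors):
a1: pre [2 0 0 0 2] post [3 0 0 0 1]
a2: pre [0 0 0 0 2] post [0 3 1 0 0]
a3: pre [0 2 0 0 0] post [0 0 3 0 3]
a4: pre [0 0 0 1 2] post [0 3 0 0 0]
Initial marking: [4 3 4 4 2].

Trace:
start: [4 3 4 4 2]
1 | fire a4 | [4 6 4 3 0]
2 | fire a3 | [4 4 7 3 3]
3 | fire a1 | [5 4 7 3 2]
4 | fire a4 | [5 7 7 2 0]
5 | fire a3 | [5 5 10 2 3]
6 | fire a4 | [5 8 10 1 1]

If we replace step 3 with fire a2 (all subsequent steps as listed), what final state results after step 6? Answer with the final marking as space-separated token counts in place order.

4 8 11 2 2

(re-executing from step 3 with the substitution; state before step 3: [4 4 7 3 3])
3 | fire a2 | [4 7 8 3 1]
4 | fire a4 | [4 7 8 3 1]
5 | fire a3 | [4 5 11 3 4]
6 | fire a4 | [4 8 11 2 2]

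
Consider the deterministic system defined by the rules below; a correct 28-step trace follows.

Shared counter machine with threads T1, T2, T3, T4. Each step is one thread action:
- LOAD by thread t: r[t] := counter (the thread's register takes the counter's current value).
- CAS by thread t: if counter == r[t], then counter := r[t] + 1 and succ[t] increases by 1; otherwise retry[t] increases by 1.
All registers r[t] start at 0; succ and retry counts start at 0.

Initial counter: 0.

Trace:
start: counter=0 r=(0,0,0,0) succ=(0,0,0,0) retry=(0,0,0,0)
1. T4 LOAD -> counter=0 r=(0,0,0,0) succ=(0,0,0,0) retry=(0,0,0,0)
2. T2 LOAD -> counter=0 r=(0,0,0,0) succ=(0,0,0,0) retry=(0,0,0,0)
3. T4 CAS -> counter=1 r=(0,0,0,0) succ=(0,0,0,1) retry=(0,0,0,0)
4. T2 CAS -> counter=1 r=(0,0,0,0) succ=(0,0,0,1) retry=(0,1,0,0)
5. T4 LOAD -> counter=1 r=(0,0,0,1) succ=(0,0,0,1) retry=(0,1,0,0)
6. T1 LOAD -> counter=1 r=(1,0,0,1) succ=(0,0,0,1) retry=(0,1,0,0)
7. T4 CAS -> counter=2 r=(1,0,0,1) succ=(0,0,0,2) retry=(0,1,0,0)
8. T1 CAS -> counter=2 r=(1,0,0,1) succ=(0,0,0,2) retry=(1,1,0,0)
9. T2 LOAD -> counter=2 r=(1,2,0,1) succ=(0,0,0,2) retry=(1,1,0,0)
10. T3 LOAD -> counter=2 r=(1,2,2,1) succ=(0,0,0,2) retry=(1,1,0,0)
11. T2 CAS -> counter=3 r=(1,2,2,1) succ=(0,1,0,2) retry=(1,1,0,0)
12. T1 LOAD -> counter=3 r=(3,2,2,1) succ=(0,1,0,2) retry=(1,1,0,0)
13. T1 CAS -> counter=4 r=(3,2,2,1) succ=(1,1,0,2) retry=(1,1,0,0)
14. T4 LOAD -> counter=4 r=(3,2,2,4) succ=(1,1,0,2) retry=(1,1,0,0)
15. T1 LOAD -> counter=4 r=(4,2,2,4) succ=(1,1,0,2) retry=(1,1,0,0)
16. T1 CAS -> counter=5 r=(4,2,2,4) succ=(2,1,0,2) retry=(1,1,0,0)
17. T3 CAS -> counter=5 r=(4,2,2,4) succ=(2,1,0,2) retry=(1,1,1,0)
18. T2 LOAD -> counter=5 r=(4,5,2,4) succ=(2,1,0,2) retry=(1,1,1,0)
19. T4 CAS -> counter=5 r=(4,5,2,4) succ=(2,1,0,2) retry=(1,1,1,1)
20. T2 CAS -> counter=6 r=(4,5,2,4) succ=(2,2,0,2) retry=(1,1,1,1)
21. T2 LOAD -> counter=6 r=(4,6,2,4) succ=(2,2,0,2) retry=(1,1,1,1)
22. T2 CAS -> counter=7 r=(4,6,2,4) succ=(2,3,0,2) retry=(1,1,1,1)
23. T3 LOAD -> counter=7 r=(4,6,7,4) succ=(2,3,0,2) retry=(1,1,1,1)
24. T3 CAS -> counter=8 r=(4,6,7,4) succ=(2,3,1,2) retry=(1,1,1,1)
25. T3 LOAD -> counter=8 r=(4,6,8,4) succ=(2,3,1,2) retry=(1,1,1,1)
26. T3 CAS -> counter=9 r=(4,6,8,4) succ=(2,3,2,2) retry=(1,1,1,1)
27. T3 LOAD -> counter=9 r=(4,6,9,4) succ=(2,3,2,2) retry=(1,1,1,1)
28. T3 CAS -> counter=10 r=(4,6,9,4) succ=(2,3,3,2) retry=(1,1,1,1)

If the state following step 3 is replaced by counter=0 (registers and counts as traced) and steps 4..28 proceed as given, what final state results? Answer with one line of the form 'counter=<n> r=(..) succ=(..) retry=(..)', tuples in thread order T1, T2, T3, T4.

counter=10 r=(4,6,9,4) succ=(2,4,3,2) retry=(1,0,1,1)

state after step 3 := counter=0 r=(0,0,0,0) succ=(0,0,0,1) retry=(0,0,0,0)
4. T2 CAS -> counter=1 r=(0,0,0,0) succ=(0,1,0,1) retry=(0,0,0,0)
5. T4 LOAD -> counter=1 r=(0,0,0,1) succ=(0,1,0,1) retry=(0,0,0,0)
6. T1 LOAD -> counter=1 r=(1,0,0,1) succ=(0,1,0,1) retry=(0,0,0,0)
7. T4 CAS -> counter=2 r=(1,0,0,1) succ=(0,1,0,2) retry=(0,0,0,0)
8. T1 CAS -> counter=2 r=(1,0,0,1) succ=(0,1,0,2) retry=(1,0,0,0)
9. T2 LOAD -> counter=2 r=(1,2,0,1) succ=(0,1,0,2) retry=(1,0,0,0)
10. T3 LOAD -> counter=2 r=(1,2,2,1) succ=(0,1,0,2) retry=(1,0,0,0)
11. T2 CAS -> counter=3 r=(1,2,2,1) succ=(0,2,0,2) retry=(1,0,0,0)
12. T1 LOAD -> counter=3 r=(3,2,2,1) succ=(0,2,0,2) retry=(1,0,0,0)
13. T1 CAS -> counter=4 r=(3,2,2,1) succ=(1,2,0,2) retry=(1,0,0,0)
14. T4 LOAD -> counter=4 r=(3,2,2,4) succ=(1,2,0,2) retry=(1,0,0,0)
15. T1 LOAD -> counter=4 r=(4,2,2,4) succ=(1,2,0,2) retry=(1,0,0,0)
16. T1 CAS -> counter=5 r=(4,2,2,4) succ=(2,2,0,2) retry=(1,0,0,0)
17. T3 CAS -> counter=5 r=(4,2,2,4) succ=(2,2,0,2) retry=(1,0,1,0)
18. T2 LOAD -> counter=5 r=(4,5,2,4) succ=(2,2,0,2) retry=(1,0,1,0)
19. T4 CAS -> counter=5 r=(4,5,2,4) succ=(2,2,0,2) retry=(1,0,1,1)
20. T2 CAS -> counter=6 r=(4,5,2,4) succ=(2,3,0,2) retry=(1,0,1,1)
21. T2 LOAD -> counter=6 r=(4,6,2,4) succ=(2,3,0,2) retry=(1,0,1,1)
22. T2 CAS -> counter=7 r=(4,6,2,4) succ=(2,4,0,2) retry=(1,0,1,1)
23. T3 LOAD -> counter=7 r=(4,6,7,4) succ=(2,4,0,2) retry=(1,0,1,1)
24. T3 CAS -> counter=8 r=(4,6,7,4) succ=(2,4,1,2) retry=(1,0,1,1)
25. T3 LOAD -> counter=8 r=(4,6,8,4) succ=(2,4,1,2) retry=(1,0,1,1)
26. T3 CAS -> counter=9 r=(4,6,8,4) succ=(2,4,2,2) retry=(1,0,1,1)
27. T3 LOAD -> counter=9 r=(4,6,9,4) succ=(2,4,2,2) retry=(1,0,1,1)
28. T3 CAS -> counter=10 r=(4,6,9,4) succ=(2,4,3,2) retry=(1,0,1,1)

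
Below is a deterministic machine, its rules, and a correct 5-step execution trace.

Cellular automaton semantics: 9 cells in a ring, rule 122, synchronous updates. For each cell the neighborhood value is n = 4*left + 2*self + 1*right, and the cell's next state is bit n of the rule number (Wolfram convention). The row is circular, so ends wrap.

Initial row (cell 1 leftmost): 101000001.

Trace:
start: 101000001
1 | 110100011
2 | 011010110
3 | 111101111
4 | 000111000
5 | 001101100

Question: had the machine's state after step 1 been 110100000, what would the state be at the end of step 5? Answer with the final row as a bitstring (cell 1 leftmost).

state after step 1 := 110100000
2 | 111010001
3 | 001101011
4 | 111110111
5 | 000011100

000011100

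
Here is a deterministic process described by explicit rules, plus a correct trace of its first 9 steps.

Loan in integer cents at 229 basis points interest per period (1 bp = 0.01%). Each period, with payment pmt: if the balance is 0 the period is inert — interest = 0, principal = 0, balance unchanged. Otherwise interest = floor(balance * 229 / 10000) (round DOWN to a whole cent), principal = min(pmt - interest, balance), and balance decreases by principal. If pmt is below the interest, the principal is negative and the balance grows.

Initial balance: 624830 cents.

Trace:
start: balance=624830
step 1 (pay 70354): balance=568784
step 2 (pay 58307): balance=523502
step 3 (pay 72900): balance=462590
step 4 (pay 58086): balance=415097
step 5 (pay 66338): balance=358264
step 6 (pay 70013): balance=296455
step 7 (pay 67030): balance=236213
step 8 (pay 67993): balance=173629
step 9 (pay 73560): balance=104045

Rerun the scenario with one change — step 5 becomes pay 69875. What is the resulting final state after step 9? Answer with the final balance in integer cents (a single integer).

100172

(re-executing from step 5 with the substitution; state before step 5: balance=415097)
step 5 (pay 69875): balance=354727
step 6 (pay 70013): balance=292837
step 7 (pay 67030): balance=232512
step 8 (pay 67993): balance=169843
step 9 (pay 73560): balance=100172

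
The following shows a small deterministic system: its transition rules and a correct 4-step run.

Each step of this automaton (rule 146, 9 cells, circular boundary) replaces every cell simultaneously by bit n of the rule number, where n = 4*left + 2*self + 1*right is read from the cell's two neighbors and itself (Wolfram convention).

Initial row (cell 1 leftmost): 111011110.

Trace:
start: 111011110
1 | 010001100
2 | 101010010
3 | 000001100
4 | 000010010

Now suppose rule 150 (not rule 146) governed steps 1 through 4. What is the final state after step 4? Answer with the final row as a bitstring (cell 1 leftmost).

111101101

(re-executing steps 1..4 under rule 150; state before step 1: 111011110)
1 | 010001100
2 | 111010010
3 | 010011110
4 | 111101101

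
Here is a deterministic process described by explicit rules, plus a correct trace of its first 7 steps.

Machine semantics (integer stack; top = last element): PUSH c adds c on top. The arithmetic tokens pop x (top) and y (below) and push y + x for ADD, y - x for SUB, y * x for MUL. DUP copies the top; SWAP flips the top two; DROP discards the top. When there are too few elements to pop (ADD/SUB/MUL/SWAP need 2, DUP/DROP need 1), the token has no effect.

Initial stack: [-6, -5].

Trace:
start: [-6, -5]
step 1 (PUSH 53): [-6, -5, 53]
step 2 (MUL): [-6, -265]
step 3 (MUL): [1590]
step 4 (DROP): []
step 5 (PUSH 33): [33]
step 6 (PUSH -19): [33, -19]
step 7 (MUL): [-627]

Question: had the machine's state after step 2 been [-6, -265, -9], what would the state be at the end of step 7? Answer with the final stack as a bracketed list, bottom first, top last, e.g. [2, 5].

state after step 2 := [-6, -265, -9]
step 3 (MUL): [-6, 2385]
step 4 (DROP): [-6]
step 5 (PUSH 33): [-6, 33]
step 6 (PUSH -19): [-6, 33, -19]
step 7 (MUL): [-6, -627]

[-6, -627]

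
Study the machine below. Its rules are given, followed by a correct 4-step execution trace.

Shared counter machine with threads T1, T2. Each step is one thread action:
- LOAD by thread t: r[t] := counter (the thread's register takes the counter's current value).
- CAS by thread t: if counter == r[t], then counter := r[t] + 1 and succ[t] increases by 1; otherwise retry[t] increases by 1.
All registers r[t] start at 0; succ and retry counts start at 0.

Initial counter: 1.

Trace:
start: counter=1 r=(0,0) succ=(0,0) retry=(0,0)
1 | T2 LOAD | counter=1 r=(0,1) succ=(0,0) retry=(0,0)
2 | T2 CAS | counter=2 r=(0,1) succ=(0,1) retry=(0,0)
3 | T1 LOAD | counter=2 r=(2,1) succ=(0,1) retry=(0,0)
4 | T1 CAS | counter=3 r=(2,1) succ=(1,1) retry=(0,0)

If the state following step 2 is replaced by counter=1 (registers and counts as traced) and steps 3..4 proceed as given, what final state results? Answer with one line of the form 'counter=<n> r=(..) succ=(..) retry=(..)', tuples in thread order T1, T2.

counter=2 r=(1,1) succ=(1,1) retry=(0,0)

state after step 2 := counter=1 r=(0,1) succ=(0,1) retry=(0,0)
3 | T1 LOAD | counter=1 r=(1,1) succ=(0,1) retry=(0,0)
4 | T1 CAS | counter=2 r=(1,1) succ=(1,1) retry=(0,0)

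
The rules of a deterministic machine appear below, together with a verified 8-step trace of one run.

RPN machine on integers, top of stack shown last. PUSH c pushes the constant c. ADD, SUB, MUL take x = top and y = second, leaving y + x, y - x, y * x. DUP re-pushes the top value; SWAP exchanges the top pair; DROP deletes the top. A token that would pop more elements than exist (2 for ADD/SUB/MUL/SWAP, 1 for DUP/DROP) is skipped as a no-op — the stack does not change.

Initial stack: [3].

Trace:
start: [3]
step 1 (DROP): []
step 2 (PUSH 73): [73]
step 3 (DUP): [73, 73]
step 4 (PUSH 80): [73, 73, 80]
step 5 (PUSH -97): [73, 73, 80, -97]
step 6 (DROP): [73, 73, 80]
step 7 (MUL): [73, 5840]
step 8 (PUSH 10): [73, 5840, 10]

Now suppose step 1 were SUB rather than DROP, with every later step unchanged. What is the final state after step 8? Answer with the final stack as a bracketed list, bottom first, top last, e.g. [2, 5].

[3, 73, 5840, 10]

(re-executing from step 1 with the substitution; state before step 1: [3])
step 1 (SUB): [3]
step 2 (PUSH 73): [3, 73]
step 3 (DUP): [3, 73, 73]
step 4 (PUSH 80): [3, 73, 73, 80]
step 5 (PUSH -97): [3, 73, 73, 80, -97]
step 6 (DROP): [3, 73, 73, 80]
step 7 (MUL): [3, 73, 5840]
step 8 (PUSH 10): [3, 73, 5840, 10]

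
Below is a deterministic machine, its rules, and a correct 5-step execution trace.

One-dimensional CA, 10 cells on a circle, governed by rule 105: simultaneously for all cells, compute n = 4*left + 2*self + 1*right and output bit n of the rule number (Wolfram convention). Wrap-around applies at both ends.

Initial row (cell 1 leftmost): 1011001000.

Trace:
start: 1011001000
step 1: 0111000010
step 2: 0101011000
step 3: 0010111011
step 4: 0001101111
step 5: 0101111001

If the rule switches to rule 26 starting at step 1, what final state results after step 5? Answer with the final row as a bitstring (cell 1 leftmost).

(re-executing steps 1..5 under rule 26; state before step 1: 1011001000)
step 1: 0010110101
step 2: 1100100000
step 3: 1011010001
step 4: 0010001011
step 5: 1101010010

1101010010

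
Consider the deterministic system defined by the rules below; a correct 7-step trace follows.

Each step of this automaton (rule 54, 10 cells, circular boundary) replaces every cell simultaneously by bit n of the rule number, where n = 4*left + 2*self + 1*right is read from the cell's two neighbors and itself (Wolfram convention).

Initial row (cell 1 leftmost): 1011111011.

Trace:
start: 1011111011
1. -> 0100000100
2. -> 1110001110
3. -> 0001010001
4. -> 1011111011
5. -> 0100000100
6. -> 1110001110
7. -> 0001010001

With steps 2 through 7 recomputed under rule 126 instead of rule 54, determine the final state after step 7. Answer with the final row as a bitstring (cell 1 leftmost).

1110001111

(re-executing steps 2..7 under rule 126; state before step 2: 0100000100)
2. -> 1110001110
3. -> 1011011011
4. -> 1111111110
5. -> 1000000011
6. -> 1100000110
7. -> 1110001111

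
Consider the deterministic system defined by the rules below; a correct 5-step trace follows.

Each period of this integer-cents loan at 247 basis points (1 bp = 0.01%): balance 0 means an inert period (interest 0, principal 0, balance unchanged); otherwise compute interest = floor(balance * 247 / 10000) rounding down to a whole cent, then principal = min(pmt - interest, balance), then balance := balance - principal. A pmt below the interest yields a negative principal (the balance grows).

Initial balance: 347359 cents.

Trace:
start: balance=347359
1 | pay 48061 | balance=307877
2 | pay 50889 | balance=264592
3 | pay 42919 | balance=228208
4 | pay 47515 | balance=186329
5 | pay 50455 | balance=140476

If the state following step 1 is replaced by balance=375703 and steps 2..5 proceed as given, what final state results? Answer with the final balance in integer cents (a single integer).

215255

state after step 1 := balance=375703
2 | pay 50889 | balance=334093
3 | pay 42919 | balance=299426
4 | pay 47515 | balance=259306
5 | pay 50455 | balance=215255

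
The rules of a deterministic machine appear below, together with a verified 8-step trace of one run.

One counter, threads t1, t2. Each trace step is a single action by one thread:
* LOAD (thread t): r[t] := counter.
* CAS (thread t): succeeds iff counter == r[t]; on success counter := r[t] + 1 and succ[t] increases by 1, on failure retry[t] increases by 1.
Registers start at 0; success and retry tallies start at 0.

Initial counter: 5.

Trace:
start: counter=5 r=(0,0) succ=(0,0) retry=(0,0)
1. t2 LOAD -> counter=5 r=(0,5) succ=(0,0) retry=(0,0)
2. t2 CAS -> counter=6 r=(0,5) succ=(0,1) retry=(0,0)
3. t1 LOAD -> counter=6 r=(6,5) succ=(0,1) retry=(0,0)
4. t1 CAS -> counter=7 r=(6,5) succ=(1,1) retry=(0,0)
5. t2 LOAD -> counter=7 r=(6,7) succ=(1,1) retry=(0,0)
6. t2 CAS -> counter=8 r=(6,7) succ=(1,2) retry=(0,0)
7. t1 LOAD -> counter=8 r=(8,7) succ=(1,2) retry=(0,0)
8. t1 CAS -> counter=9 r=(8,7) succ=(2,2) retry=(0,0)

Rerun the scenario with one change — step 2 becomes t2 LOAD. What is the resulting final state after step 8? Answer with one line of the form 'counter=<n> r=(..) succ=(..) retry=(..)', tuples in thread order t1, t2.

(re-executing from step 2 with the substitution; state before step 2: counter=5 r=(0,5) succ=(0,0) retry=(0,0))
2. t2 LOAD -> counter=5 r=(0,5) succ=(0,0) retry=(0,0)
3. t1 LOAD -> counter=5 r=(5,5) succ=(0,0) retry=(0,0)
4. t1 CAS -> counter=6 r=(5,5) succ=(1,0) retry=(0,0)
5. t2 LOAD -> counter=6 r=(5,6) succ=(1,0) retry=(0,0)
6. t2 CAS -> counter=7 r=(5,6) succ=(1,1) retry=(0,0)
7. t1 LOAD -> counter=7 r=(7,6) succ=(1,1) retry=(0,0)
8. t1 CAS -> counter=8 r=(7,6) succ=(2,1) retry=(0,0)

counter=8 r=(7,6) succ=(2,1) retry=(0,0)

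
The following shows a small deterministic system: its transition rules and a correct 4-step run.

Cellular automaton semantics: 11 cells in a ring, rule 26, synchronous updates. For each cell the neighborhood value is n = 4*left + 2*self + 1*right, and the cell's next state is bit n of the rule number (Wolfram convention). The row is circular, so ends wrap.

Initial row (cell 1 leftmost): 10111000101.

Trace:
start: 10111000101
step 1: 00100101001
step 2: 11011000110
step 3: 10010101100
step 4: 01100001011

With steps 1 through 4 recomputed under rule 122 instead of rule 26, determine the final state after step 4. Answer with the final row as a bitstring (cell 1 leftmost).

11110110001

(re-executing steps 1..4 under rule 122; state before step 1: 10111000101)
step 1: 11101101011
step 2: 00111110110
step 3: 01100011111
step 4: 11110110001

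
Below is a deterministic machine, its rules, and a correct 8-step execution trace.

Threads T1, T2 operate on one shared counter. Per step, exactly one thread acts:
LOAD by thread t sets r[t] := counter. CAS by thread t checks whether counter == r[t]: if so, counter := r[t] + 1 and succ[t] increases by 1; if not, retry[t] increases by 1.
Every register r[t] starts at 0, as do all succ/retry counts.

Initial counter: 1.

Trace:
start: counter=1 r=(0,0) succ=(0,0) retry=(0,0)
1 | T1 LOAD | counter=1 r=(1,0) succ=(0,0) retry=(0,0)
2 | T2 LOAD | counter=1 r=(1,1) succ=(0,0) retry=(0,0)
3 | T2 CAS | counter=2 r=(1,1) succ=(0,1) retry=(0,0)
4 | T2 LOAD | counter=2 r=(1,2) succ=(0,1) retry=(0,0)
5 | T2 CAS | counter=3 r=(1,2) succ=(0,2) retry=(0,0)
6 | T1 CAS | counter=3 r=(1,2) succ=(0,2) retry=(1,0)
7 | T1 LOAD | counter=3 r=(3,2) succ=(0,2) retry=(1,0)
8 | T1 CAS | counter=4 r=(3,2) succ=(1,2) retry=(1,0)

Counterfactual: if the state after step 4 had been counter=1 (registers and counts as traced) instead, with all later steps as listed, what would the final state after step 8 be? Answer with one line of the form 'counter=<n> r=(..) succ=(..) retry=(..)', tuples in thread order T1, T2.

state after step 4 := counter=1 r=(1,2) succ=(0,1) retry=(0,0)
5 | T2 CAS | counter=1 r=(1,2) succ=(0,1) retry=(0,1)
6 | T1 CAS | counter=2 r=(1,2) succ=(1,1) retry=(0,1)
7 | T1 LOAD | counter=2 r=(2,2) succ=(1,1) retry=(0,1)
8 | T1 CAS | counter=3 r=(2,2) succ=(2,1) retry=(0,1)

counter=3 r=(2,2) succ=(2,1) retry=(0,1)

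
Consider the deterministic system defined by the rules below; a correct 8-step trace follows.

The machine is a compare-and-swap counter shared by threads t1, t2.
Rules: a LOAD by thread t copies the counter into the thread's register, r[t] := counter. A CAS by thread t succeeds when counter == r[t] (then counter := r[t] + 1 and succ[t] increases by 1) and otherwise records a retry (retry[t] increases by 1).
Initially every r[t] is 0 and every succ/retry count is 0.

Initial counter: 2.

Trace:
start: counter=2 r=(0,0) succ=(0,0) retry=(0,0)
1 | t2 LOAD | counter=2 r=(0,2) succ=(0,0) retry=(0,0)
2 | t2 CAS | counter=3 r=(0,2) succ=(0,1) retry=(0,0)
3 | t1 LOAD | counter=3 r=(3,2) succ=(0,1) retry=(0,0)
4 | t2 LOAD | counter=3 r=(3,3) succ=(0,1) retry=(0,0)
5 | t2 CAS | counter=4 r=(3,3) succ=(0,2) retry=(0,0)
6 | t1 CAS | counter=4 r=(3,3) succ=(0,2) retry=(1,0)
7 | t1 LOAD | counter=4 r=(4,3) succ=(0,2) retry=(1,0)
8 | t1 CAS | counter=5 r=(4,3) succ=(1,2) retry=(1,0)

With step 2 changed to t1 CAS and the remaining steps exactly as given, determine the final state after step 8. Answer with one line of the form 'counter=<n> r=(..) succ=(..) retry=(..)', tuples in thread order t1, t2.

(re-executing from step 2 with the substitution; state before step 2: counter=2 r=(0,2) succ=(0,0) retry=(0,0))
2 | t1 CAS | counter=2 r=(0,2) succ=(0,0) retry=(1,0)
3 | t1 LOAD | counter=2 r=(2,2) succ=(0,0) retry=(1,0)
4 | t2 LOAD | counter=2 r=(2,2) succ=(0,0) retry=(1,0)
5 | t2 CAS | counter=3 r=(2,2) succ=(0,1) retry=(1,0)
6 | t1 CAS | counter=3 r=(2,2) succ=(0,1) retry=(2,0)
7 | t1 LOAD | counter=3 r=(3,2) succ=(0,1) retry=(2,0)
8 | t1 CAS | counter=4 r=(3,2) succ=(1,1) retry=(2,0)

counter=4 r=(3,2) succ=(1,1) retry=(2,0)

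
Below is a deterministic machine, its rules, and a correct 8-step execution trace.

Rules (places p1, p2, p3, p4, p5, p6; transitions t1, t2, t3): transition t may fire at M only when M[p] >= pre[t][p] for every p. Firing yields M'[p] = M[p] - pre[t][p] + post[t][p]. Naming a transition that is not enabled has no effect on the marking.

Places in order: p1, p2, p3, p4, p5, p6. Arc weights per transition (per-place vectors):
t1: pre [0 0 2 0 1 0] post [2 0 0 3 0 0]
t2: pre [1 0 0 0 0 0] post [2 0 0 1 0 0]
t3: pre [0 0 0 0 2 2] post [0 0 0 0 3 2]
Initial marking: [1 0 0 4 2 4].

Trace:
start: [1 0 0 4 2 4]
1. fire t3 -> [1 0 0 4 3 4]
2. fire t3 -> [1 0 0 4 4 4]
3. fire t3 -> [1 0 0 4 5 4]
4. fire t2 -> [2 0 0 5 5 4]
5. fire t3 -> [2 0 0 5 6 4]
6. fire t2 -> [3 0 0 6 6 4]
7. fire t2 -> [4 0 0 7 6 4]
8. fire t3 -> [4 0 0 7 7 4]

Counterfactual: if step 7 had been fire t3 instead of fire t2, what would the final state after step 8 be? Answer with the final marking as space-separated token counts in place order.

(re-executing from step 7 with the substitution; state before step 7: [3 0 0 6 6 4])
7. fire t3 -> [3 0 0 6 7 4]
8. fire t3 -> [3 0 0 6 8 4]

3 0 0 6 8 4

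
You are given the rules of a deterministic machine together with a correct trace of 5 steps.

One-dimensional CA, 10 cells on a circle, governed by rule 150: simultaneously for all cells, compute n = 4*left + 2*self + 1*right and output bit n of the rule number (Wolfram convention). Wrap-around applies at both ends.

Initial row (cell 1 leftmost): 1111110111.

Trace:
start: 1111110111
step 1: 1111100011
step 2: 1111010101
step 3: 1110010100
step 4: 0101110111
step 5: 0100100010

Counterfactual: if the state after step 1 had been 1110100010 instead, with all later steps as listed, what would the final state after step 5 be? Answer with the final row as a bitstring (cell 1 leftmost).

0100110110

state after step 1 := 1110100010
step 2: 0100110110
step 3: 1111000001
step 4: 1110100010
step 5: 0100110110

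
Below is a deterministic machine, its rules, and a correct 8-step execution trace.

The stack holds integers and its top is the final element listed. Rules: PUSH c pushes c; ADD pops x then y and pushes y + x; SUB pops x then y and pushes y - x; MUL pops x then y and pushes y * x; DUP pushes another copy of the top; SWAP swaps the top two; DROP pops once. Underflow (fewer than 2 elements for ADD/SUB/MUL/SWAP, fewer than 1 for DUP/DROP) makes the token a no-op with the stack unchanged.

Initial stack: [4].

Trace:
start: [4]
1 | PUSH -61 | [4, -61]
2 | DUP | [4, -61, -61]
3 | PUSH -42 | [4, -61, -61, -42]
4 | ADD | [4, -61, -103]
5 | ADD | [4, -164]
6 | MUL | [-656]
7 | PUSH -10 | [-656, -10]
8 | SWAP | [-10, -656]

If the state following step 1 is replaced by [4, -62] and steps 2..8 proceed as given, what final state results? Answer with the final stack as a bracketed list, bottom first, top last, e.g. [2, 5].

[-10, -664]

state after step 1 := [4, -62]
2 | DUP | [4, -62, -62]
3 | PUSH -42 | [4, -62, -62, -42]
4 | ADD | [4, -62, -104]
5 | ADD | [4, -166]
6 | MUL | [-664]
7 | PUSH -10 | [-664, -10]
8 | SWAP | [-10, -664]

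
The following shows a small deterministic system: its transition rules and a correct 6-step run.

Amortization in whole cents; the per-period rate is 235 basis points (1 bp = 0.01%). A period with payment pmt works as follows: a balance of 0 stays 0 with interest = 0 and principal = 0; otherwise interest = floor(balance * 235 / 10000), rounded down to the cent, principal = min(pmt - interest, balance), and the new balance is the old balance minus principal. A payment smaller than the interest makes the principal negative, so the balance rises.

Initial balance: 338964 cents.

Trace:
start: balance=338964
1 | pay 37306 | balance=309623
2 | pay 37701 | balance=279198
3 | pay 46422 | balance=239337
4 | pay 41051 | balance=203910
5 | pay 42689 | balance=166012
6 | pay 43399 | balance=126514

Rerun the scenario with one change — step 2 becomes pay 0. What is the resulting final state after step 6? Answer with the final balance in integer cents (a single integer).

167886

(re-executing from step 2 with the substitution; state before step 2: balance=309623)
2 | pay 0 | balance=316899
3 | pay 46422 | balance=277924
4 | pay 41051 | balance=243404
5 | pay 42689 | balance=206434
6 | pay 43399 | balance=167886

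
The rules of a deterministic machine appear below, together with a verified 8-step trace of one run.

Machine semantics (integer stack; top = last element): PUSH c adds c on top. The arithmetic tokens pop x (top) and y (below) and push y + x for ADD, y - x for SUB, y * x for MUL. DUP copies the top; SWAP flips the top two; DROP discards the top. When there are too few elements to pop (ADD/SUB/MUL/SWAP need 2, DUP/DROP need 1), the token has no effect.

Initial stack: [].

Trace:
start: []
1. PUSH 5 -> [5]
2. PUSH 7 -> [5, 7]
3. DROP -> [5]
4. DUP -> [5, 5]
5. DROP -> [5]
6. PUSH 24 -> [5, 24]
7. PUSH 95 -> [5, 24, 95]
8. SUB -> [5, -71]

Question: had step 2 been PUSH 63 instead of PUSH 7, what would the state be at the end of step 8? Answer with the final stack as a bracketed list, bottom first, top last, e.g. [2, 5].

[5, -71]

(re-executing from step 2 with the substitution; state before step 2: [5])
2. PUSH 63 -> [5, 63]
3. DROP -> [5]
4. DUP -> [5, 5]
5. DROP -> [5]
6. PUSH 24 -> [5, 24]
7. PUSH 95 -> [5, 24, 95]
8. SUB -> [5, -71]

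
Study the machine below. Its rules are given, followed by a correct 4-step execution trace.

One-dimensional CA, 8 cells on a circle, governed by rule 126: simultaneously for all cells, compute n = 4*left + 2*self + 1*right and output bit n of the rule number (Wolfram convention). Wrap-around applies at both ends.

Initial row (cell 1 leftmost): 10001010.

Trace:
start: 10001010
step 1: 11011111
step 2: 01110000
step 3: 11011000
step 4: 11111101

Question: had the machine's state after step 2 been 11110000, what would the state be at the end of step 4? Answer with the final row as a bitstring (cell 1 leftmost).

state after step 2 := 11110000
step 3: 10011001
step 4: 11111111

11111111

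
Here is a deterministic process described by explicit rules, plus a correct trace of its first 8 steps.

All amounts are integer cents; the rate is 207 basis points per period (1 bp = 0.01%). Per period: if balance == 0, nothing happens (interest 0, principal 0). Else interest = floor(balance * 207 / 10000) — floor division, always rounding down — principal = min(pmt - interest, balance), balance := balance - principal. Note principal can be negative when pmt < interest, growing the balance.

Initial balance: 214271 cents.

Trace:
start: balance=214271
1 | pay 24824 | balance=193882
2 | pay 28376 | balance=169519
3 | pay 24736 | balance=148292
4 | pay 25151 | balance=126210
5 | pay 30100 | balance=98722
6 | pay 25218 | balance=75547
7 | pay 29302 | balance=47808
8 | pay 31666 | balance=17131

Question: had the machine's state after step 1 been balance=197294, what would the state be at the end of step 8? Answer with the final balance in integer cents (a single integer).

state after step 1 := balance=197294
2 | pay 28376 | balance=173001
3 | pay 24736 | balance=151846
4 | pay 25151 | balance=129838
5 | pay 30100 | balance=102425
6 | pay 25218 | balance=79327
7 | pay 29302 | balance=51667
8 | pay 31666 | balance=21070

21070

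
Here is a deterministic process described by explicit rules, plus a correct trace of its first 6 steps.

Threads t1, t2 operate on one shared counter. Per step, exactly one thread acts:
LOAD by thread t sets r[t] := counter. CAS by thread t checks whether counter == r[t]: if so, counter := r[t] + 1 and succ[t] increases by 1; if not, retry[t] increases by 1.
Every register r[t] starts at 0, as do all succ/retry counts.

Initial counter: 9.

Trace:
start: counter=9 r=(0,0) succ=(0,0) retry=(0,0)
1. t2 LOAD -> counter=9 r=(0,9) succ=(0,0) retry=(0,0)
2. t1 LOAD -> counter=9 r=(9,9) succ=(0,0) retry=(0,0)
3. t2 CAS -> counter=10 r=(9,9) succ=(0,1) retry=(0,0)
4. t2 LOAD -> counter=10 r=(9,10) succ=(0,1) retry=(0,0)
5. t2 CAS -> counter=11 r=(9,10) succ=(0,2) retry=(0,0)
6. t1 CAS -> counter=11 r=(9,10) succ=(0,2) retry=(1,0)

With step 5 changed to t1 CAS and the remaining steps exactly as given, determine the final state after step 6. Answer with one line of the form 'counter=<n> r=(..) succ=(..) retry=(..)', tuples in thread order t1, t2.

counter=10 r=(9,10) succ=(0,1) retry=(2,0)

(re-executing from step 5 with the substitution; state before step 5: counter=10 r=(9,10) succ=(0,1) retry=(0,0))
5. t1 CAS -> counter=10 r=(9,10) succ=(0,1) retry=(1,0)
6. t1 CAS -> counter=10 r=(9,10) succ=(0,1) retry=(2,0)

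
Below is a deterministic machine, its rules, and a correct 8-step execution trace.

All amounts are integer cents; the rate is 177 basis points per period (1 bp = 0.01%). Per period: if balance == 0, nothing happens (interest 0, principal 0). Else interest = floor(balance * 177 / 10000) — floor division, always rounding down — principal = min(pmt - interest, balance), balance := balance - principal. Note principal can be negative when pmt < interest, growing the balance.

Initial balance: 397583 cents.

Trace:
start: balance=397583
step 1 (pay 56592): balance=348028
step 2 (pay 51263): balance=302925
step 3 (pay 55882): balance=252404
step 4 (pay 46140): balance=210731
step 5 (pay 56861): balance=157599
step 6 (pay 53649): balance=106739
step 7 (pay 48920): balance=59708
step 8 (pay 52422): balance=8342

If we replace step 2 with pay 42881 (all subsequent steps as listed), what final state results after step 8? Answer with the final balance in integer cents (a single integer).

17655

(re-executing from step 2 with the substitution; state before step 2: balance=348028)
step 2 (pay 42881): balance=311307
step 3 (pay 55882): balance=260935
step 4 (pay 46140): balance=219413
step 5 (pay 56861): balance=166435
step 6 (pay 53649): balance=115731
step 7 (pay 48920): balance=68859
step 8 (pay 52422): balance=17655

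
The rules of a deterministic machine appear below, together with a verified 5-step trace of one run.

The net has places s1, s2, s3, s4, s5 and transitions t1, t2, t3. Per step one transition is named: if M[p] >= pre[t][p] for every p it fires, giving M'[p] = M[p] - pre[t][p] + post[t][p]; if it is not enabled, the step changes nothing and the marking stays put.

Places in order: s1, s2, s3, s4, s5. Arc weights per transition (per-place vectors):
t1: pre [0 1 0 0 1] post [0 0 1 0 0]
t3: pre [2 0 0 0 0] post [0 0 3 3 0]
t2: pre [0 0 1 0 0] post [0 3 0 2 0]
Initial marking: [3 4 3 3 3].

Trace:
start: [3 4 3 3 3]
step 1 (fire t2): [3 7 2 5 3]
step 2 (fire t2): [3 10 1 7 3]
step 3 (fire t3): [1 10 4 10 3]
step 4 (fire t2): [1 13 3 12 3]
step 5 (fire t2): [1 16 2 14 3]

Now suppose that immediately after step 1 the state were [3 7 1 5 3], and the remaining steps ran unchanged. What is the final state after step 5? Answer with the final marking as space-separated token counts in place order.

state after step 1 := [3 7 1 5 3]
step 2 (fire t2): [3 10 0 7 3]
step 3 (fire t3): [1 10 3 10 3]
step 4 (fire t2): [1 13 2 12 3]
step 5 (fire t2): [1 16 1 14 3]

1 16 1 14 3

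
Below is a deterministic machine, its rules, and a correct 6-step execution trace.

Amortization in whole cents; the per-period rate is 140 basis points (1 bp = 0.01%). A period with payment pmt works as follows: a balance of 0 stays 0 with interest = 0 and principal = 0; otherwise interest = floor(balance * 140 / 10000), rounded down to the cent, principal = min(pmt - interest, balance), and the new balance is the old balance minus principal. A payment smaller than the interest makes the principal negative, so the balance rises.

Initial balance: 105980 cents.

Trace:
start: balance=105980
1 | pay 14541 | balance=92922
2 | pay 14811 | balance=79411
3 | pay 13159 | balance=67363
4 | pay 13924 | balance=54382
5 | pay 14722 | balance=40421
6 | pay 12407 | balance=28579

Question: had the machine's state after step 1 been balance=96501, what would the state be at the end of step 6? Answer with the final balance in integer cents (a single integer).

32416

state after step 1 := balance=96501
2 | pay 14811 | balance=83041
3 | pay 13159 | balance=71044
4 | pay 13924 | balance=58114
5 | pay 14722 | balance=44205
6 | pay 12407 | balance=32416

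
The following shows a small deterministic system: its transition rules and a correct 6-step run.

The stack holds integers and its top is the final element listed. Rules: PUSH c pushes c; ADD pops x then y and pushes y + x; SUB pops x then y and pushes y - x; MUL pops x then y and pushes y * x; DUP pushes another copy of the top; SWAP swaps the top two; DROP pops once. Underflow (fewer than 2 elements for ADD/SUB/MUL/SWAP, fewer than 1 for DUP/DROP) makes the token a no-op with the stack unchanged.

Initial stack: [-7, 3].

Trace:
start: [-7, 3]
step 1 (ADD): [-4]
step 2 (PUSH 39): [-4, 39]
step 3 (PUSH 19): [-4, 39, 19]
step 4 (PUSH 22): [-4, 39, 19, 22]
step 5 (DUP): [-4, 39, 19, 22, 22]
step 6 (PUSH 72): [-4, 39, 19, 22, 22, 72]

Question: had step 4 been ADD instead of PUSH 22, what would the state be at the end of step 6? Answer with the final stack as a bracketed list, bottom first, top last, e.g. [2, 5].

[-4, 58, 58, 72]

(re-executing from step 4 with the substitution; state before step 4: [-4, 39, 19])
step 4 (ADD): [-4, 58]
step 5 (DUP): [-4, 58, 58]
step 6 (PUSH 72): [-4, 58, 58, 72]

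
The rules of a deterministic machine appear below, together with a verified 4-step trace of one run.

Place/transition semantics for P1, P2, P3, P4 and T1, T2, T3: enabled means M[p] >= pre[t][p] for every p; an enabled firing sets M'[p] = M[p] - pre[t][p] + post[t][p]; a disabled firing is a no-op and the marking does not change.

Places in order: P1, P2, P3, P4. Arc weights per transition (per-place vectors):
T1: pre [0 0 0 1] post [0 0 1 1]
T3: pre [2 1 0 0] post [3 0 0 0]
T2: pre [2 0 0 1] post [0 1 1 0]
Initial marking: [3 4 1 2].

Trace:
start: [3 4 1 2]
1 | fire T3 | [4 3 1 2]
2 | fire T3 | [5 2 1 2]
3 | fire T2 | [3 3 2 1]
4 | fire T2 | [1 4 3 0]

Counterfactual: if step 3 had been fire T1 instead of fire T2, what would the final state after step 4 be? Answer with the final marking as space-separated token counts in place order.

(re-executing from step 3 with the substitution; state before step 3: [5 2 1 2])
3 | fire T1 | [5 2 2 2]
4 | fire T2 | [3 3 3 1]

3 3 3 1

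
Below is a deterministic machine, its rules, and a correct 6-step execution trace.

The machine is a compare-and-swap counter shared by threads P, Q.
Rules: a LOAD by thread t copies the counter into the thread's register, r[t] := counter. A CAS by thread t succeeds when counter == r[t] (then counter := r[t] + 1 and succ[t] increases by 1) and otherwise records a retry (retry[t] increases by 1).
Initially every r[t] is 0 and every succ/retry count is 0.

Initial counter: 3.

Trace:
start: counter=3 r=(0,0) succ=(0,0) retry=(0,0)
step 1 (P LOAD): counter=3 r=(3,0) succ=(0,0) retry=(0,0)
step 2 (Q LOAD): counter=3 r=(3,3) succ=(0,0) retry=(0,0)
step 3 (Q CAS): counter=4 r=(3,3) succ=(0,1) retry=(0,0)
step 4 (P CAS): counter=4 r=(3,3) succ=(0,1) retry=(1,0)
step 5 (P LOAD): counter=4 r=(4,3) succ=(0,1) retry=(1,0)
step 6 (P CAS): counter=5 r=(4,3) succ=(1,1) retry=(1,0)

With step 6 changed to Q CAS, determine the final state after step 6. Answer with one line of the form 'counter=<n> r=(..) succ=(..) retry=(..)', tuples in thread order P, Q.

counter=4 r=(4,3) succ=(0,1) retry=(1,1)

(re-executing from step 6 with the substitution; state before step 6: counter=4 r=(4,3) succ=(0,1) retry=(1,0))
step 6 (Q CAS): counter=4 r=(4,3) succ=(0,1) retry=(1,1)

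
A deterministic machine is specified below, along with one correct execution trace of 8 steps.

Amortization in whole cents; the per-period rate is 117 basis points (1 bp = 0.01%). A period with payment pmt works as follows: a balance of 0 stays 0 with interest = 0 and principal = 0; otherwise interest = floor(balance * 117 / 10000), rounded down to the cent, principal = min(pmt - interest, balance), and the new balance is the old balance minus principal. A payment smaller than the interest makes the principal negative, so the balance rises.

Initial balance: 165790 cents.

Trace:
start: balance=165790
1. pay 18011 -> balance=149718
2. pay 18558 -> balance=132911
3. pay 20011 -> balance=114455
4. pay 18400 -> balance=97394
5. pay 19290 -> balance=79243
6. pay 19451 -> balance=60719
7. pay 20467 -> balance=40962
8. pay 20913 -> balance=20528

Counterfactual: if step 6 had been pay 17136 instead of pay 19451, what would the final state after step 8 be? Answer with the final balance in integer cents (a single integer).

(re-executing from step 6 with the substitution; state before step 6: balance=79243)
6. pay 17136 -> balance=63034
7. pay 20467 -> balance=43304
8. pay 20913 -> balance=22897

22897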